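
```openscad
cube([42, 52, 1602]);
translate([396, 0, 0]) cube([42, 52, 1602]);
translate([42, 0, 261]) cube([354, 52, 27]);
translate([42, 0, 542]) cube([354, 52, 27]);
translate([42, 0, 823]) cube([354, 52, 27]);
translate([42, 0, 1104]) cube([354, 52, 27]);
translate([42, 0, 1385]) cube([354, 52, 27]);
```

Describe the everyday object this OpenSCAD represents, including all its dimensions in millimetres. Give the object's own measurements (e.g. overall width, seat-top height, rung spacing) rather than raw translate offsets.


A straight ladder. Two 42×52 mm vertical rails, 1602 mm tall, stand 438 mm apart (outside-to-outside) with their front faces coplanar on the −y side. 5 rungs, each 52 mm deep and 27 mm tall, span between the inner faces of the rails, front faces flush with the rails. The lowest rung's underside is at z = 261 mm and rungs are spaced 281 mm apart (underside to underside).


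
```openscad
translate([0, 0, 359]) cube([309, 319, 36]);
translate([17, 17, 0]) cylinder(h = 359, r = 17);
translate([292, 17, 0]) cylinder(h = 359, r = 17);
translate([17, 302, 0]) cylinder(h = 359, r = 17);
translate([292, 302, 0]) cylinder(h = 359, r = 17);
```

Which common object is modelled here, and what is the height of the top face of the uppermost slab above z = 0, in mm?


A stool. The seat height is 395 mm.

A 309×319×36 slab at z = 359 on four corner cylinders — a stool. The seat top is 359 + 36 = 395 mm.


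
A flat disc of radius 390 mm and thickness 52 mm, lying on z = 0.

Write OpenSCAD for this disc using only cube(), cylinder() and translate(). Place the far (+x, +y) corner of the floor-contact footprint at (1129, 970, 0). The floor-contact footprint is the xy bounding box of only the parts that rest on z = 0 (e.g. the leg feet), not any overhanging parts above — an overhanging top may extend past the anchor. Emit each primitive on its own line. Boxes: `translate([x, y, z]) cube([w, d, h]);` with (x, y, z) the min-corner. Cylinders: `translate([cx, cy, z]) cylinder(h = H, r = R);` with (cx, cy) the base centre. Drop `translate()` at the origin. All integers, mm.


translate([739, 580, 0]) cylinder(h = 52, r = 390);


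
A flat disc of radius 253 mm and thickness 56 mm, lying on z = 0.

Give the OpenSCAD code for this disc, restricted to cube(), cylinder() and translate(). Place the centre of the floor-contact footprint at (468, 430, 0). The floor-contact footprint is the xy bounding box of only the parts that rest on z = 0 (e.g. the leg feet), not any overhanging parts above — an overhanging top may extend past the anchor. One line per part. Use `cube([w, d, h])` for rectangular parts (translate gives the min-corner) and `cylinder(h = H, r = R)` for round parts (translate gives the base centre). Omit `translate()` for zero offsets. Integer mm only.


translate([468, 430, 0]) cylinder(h = 56, r = 253);


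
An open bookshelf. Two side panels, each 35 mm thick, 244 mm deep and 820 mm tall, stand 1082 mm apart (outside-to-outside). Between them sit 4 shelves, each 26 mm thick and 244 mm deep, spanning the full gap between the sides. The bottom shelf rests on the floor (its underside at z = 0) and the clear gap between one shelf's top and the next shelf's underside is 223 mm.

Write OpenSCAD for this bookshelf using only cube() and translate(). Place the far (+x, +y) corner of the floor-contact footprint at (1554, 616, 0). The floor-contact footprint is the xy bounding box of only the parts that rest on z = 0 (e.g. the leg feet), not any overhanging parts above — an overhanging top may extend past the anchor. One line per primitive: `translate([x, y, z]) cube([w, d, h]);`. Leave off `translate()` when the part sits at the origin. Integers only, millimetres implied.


translate([472, 372, 0]) cube([35, 244, 820]);
translate([1519, 372, 0]) cube([35, 244, 820]);
translate([507, 372, 0]) cube([1012, 244, 26]);
translate([507, 372, 249]) cube([1012, 244, 26]);
translate([507, 372, 498]) cube([1012, 244, 26]);
translate([507, 372, 747]) cube([1012, 244, 26]);


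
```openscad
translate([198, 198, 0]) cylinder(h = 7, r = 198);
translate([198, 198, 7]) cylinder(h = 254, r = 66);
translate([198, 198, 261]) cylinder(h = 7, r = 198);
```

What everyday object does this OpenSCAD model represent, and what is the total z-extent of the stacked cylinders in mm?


A spool. The overall height is 268 mm.

Three coaxial cylinders, large–small–large — a spool. Two 7 mm flanges and a 254 mm core give 7 + 254 + 7 = 268 mm.


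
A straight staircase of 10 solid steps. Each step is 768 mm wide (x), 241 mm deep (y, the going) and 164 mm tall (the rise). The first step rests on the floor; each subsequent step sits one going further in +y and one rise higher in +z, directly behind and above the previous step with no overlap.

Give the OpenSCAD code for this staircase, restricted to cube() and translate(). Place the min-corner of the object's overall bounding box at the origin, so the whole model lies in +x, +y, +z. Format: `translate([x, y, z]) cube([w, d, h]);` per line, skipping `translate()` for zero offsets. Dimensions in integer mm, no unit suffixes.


cube([768, 241, 164]);
translate([0, 241, 164]) cube([768, 241, 164]);
translate([0, 482, 328]) cube([768, 241, 164]);
translate([0, 723, 492]) cube([768, 241, 164]);
translate([0, 964, 656]) cube([768, 241, 164]);
translate([0, 1205, 820]) cube([768, 241, 164]);
translate([0, 1446, 984]) cube([768, 241, 164]);
translate([0, 1687, 1148]) cube([768, 241, 164]);
translate([0, 1928, 1312]) cube([768, 241, 164]);
translate([0, 2169, 1476]) cube([768, 241, 164]);


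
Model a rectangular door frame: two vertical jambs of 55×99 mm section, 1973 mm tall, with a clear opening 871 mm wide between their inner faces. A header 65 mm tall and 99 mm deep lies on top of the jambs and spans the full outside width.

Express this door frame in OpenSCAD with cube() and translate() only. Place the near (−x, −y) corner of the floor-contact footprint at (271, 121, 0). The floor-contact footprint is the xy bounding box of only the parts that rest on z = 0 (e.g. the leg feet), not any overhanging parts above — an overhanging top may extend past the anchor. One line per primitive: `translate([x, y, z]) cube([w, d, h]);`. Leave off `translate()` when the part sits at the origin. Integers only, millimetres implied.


translate([271, 121, 0]) cube([55, 99, 1973]);
translate([1197, 121, 0]) cube([55, 99, 1973]);
translate([271, 121, 1973]) cube([981, 99, 65]);


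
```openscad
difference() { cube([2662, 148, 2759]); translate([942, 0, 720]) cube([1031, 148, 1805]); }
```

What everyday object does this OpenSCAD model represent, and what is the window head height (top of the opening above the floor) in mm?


A wall with a window opening. The window head height is 2525 mm.

A wall with a rectangular opening subtracted — a window. Sill at z = 720, opening 1805 mm tall, so the head is at 720 + 1805 = 2525 mm.


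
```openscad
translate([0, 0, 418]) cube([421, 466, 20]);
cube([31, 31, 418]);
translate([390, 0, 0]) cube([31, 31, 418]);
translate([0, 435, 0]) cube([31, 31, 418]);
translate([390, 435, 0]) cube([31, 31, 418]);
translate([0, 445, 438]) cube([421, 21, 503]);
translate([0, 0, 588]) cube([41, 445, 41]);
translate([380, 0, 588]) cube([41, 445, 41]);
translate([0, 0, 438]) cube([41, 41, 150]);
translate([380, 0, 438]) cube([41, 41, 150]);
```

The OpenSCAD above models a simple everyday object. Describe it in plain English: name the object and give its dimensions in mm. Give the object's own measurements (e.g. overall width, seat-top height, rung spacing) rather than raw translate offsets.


A chair. The seat is a 421×466×20 mm slab with its top at z = 438 mm, on four 31×31 mm corner legs (flush with the seat edges, standing on z = 0). A flat backrest 21 mm thick, 503 mm tall, spans the full seat width and rises from the seat top along its +y edge, rear face flush with the rear of the seat. Two armrests of 41×41 mm section run along each side from the seat's front edge to the front of the backrest, top faces 191 mm above the seat top and outer faces flush with the seat's x-edges; a 41×41 mm post under the front of each armrest stands on the seat at the front corner.


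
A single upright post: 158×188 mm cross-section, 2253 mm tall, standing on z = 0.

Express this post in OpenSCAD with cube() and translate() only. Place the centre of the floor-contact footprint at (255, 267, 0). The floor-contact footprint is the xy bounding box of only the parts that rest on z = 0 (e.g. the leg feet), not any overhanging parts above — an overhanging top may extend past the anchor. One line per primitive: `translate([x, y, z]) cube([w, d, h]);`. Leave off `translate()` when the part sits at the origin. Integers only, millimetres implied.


translate([176, 173, 0]) cube([158, 188, 2253]);


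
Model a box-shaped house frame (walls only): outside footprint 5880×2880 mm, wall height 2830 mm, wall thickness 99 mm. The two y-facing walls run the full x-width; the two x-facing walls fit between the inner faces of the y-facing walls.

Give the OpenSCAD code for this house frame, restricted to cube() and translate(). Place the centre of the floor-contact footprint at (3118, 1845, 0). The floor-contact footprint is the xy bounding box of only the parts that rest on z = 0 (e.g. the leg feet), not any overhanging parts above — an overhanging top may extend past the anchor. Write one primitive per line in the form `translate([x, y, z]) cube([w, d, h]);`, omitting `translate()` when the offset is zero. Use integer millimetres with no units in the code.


translate([178, 405, 0]) cube([5880, 99, 2830]);
translate([178, 3186, 0]) cube([5880, 99, 2830]);
translate([178, 504, 0]) cube([99, 2682, 2830]);
translate([5959, 504, 0]) cube([99, 2682, 2830]);


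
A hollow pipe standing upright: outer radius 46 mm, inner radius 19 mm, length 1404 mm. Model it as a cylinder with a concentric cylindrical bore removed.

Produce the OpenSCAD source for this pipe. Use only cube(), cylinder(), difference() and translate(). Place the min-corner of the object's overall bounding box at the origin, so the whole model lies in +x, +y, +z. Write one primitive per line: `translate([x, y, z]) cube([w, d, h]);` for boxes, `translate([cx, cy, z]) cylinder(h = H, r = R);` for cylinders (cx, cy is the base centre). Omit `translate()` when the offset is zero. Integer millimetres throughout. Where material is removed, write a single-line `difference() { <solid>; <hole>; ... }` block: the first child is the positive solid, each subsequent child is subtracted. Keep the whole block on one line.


difference() { translate([46, 46, 0]) cylinder(h = 1404, r = 46); translate([46, 46, 0]) cylinder(h = 1404, r = 19); }


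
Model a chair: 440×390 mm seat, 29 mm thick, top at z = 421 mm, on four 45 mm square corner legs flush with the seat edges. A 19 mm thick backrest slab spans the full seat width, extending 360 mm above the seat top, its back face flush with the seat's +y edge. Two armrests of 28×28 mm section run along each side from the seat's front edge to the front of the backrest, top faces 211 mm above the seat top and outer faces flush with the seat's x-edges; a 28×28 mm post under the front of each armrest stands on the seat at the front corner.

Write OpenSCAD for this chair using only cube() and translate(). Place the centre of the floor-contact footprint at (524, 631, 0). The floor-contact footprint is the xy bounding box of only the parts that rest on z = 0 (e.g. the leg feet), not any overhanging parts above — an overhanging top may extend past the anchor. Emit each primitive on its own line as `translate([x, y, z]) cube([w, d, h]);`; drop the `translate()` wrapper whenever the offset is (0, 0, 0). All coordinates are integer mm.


translate([304, 436, 392]) cube([440, 390, 29]);
translate([304, 436, 0]) cube([45, 45, 392]);
translate([699, 436, 0]) cube([45, 45, 392]);
translate([304, 781, 0]) cube([45, 45, 392]);
translate([699, 781, 0]) cube([45, 45, 392]);
translate([304, 807, 421]) cube([440, 19, 360]);
translate([304, 436, 604]) cube([28, 371, 28]);
translate([716, 436, 604]) cube([28, 371, 28]);
translate([304, 436, 421]) cube([28, 28, 183]);
translate([716, 436, 421]) cube([28, 28, 183]);


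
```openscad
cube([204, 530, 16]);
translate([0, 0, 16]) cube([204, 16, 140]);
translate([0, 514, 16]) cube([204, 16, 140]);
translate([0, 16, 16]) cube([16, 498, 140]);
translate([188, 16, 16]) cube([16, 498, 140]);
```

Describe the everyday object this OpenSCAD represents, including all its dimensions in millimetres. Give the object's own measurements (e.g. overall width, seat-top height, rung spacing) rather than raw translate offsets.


An open-topped rectangular box: outside dimensions 204×530×156 mm, with a uniform wall and base thickness of 16 mm. The base is a full 204×530 slab on the floor; four walls sit on top of the base. The front and back walls (the −y and +y sides) span the full width; the two side walls fit between them.


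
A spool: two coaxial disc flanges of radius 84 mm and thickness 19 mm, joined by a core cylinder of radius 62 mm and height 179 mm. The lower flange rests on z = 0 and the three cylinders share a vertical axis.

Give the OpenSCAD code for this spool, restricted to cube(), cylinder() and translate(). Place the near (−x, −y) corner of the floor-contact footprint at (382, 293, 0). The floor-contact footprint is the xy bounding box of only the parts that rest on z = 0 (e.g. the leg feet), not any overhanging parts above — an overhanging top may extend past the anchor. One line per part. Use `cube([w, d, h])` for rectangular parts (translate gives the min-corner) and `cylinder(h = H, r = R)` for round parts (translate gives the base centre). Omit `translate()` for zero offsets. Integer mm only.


translate([466, 377, 0]) cylinder(h = 19, r = 84);
translate([466, 377, 19]) cylinder(h = 179, r = 62);
translate([466, 377, 198]) cylinder(h = 19, r = 84);


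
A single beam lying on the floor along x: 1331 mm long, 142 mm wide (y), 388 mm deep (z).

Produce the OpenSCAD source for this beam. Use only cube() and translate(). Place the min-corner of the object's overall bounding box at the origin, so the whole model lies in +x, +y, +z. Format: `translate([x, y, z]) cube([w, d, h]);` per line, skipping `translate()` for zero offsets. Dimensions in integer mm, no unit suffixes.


cube([1331, 142, 388]);


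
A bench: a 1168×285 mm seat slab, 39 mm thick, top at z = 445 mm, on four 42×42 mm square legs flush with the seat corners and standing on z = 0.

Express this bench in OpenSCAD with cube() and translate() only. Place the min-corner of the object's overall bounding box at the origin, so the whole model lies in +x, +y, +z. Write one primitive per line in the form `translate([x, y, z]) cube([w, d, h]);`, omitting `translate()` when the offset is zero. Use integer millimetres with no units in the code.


translate([0, 0, 406]) cube([1168, 285, 39]);
cube([42, 42, 406]);
translate([0, 243, 0]) cube([42, 42, 406]);
translate([1126, 0, 0]) cube([42, 42, 406]);
translate([1126, 243, 0]) cube([42, 42, 406]);


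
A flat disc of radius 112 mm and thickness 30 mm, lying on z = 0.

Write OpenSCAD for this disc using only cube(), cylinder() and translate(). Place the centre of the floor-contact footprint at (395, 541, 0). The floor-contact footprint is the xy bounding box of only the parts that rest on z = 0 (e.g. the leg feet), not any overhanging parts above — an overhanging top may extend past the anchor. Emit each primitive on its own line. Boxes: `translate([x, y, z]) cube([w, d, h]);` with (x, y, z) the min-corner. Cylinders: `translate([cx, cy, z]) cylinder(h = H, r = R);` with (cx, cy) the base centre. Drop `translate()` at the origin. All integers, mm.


translate([395, 541, 0]) cylinder(h = 30, r = 112);


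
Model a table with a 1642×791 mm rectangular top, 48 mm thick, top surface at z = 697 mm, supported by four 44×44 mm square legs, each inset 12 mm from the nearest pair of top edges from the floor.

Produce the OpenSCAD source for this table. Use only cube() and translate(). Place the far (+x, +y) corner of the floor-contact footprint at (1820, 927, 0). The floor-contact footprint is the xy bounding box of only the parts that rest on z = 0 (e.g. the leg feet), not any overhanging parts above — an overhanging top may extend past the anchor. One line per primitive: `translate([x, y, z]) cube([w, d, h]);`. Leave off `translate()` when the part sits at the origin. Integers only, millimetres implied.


translate([190, 148, 649]) cube([1642, 791, 48]);
translate([202, 160, 0]) cube([44, 44, 649]);
translate([1776, 160, 0]) cube([44, 44, 649]);
translate([202, 883, 0]) cube([44, 44, 649]);
translate([1776, 883, 0]) cube([44, 44, 649]);


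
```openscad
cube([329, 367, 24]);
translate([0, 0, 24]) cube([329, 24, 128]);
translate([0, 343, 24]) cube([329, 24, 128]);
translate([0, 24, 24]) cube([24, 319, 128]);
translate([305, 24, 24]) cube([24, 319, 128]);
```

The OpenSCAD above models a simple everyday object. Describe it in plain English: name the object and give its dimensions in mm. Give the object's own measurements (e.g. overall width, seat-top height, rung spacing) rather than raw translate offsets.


An open-topped rectangular box: outside dimensions 329×367×152 mm, with a uniform wall and base thickness of 24 mm. The base is a full 329×367 slab on the floor; four walls sit on top of the base. The front and back walls (the −y and +y sides) span the full width; the two side walls fit between them.


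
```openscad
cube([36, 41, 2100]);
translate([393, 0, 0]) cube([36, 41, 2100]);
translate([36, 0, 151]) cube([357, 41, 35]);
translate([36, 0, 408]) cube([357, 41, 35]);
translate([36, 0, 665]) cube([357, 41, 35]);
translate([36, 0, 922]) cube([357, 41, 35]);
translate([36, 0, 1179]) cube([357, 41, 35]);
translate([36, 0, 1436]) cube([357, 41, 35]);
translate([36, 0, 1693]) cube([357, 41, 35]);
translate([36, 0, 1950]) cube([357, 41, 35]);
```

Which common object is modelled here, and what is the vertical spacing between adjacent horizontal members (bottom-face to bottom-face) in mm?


A ladder. The rung spacing is 257 mm.

Two tall 36×41 posts with 8 short bars between them — a ladder. Adjacent rungs sit at z = 151 and z = 408, so the spacing is 408 − 151 = 257 mm.


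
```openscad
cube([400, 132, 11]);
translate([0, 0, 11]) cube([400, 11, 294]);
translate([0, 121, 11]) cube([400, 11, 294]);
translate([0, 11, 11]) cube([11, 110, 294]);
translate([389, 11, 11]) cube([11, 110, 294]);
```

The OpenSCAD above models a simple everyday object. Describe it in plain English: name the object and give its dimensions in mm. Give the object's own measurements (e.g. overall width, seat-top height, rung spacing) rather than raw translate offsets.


An open-topped rectangular box: outside dimensions 400×132×305 mm, with a uniform wall and base thickness of 11 mm. The base is a full 400×132 slab on the floor; four walls sit on top of the base. The front and back walls (the −y and +y sides) span the full width; the two side walls fit between them.


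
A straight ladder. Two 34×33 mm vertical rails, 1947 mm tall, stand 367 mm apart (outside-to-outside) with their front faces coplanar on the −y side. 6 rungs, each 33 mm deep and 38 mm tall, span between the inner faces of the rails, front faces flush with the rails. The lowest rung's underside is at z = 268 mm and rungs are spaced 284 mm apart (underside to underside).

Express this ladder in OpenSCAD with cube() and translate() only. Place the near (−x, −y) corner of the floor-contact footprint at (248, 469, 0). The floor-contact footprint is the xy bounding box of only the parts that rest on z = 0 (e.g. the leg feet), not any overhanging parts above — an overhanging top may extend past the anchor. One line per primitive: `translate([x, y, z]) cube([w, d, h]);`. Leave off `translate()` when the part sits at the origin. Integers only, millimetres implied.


translate([248, 469, 0]) cube([34, 33, 1947]);
translate([581, 469, 0]) cube([34, 33, 1947]);
translate([282, 469, 268]) cube([299, 33, 38]);
translate([282, 469, 552]) cube([299, 33, 38]);
translate([282, 469, 836]) cube([299, 33, 38]);
translate([282, 469, 1120]) cube([299, 33, 38]);
translate([282, 469, 1404]) cube([299, 33, 38]);
translate([282, 469, 1688]) cube([299, 33, 38]);


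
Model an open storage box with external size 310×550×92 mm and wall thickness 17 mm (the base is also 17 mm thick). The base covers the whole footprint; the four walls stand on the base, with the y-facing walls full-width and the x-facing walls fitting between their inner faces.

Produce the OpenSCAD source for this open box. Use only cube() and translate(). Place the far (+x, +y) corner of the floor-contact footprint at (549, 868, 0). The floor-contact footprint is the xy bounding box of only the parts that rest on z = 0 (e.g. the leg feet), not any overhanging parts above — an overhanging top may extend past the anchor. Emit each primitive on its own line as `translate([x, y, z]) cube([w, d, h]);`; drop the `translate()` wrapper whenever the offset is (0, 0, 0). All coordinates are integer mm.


translate([239, 318, 0]) cube([310, 550, 17]);
translate([239, 318, 17]) cube([310, 17, 75]);
translate([239, 851, 17]) cube([310, 17, 75]);
translate([239, 335, 17]) cube([17, 516, 75]);
translate([532, 335, 17]) cube([17, 516, 75]);


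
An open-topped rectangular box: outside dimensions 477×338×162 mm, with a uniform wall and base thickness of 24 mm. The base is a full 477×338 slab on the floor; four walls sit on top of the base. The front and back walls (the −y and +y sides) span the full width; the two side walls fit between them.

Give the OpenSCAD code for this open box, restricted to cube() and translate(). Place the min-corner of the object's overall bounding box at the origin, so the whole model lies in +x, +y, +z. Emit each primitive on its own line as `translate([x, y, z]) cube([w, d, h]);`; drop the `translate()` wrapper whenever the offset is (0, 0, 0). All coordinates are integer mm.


cube([477, 338, 24]);
translate([0, 0, 24]) cube([477, 24, 138]);
translate([0, 314, 24]) cube([477, 24, 138]);
translate([0, 24, 24]) cube([24, 290, 138]);
translate([453, 24, 24]) cube([24, 290, 138]);


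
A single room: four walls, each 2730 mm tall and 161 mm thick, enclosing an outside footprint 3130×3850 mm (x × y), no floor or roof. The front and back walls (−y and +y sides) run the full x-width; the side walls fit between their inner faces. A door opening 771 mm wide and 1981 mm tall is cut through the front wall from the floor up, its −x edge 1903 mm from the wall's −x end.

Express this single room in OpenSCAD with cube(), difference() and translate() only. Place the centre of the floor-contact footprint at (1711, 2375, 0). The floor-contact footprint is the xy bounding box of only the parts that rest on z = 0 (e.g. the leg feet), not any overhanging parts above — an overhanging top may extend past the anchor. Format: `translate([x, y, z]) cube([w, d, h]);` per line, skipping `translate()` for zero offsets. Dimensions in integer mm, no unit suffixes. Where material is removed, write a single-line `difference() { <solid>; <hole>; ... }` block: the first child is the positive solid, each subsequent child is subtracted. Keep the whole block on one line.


difference() { translate([146, 450, 0]) cube([3130, 161, 2730]); translate([2049, 450, 0]) cube([771, 161, 1981]); }
translate([146, 4139, 0]) cube([3130, 161, 2730]);
translate([146, 611, 0]) cube([161, 3528, 2730]);
translate([3115, 611, 0]) cube([161, 3528, 2730]);


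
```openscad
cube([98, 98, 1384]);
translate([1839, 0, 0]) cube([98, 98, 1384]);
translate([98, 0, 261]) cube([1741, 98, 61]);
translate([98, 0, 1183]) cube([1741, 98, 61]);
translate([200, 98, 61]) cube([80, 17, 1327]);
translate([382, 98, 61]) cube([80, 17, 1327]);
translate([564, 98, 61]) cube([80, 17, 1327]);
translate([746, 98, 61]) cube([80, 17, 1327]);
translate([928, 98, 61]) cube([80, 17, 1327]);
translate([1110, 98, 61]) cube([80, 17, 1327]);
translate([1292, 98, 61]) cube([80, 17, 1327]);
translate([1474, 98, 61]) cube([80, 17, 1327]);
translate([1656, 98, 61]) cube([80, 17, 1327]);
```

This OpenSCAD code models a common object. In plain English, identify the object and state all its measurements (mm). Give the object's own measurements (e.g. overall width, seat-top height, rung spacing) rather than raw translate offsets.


A fence section. Two 98×98 mm posts, 1384 mm tall, stand on the floor with a clear span of 1741 mm between their inner faces. Two horizontal rails of 98×61 mm section span the gap between the posts with their undersides at z = 261 mm and z = 1183 mm, flush with the posts' −y face. 9 pickets, each 80 mm wide, 17 mm thick and 1327 mm tall, are fixed to the +y face of the rails with their bottoms at z = 61 mm, spaced across the span with a 102 mm gap after the −x post and between neighbouring pickets, with 103 mm left before the +x post.


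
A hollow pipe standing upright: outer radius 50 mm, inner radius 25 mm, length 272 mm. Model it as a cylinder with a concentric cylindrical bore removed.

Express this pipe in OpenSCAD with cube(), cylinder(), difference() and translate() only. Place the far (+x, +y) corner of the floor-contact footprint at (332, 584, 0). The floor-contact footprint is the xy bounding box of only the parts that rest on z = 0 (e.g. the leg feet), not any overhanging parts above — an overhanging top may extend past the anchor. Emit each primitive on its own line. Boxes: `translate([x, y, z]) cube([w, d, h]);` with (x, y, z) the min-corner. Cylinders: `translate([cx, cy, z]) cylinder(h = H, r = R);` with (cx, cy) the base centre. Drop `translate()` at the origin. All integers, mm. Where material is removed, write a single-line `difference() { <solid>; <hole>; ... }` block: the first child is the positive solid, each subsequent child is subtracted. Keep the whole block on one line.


difference() { translate([282, 534, 0]) cylinder(h = 272, r = 50); translate([282, 534, 0]) cylinder(h = 272, r = 25); }


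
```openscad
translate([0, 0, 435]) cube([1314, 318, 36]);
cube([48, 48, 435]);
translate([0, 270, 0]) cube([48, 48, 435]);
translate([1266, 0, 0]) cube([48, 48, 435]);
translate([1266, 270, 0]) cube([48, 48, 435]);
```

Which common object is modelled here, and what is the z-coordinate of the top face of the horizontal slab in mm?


A bench. The seat-top height is 471 mm.

A long slab on four corner posts — a bench. The slab sits at z = 435 with thickness 36, so the top is 435 + 36 = 471 mm.


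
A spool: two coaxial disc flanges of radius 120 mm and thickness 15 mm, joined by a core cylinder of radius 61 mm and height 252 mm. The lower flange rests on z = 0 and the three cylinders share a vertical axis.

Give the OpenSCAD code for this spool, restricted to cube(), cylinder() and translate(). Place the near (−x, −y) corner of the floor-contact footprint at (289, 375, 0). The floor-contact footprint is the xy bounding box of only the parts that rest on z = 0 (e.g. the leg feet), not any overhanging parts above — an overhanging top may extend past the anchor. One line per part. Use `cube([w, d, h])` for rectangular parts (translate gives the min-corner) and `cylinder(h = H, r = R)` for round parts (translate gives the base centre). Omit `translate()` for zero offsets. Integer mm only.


translate([409, 495, 0]) cylinder(h = 15, r = 120);
translate([409, 495, 15]) cylinder(h = 252, r = 61);
translate([409, 495, 267]) cylinder(h = 15, r = 120);


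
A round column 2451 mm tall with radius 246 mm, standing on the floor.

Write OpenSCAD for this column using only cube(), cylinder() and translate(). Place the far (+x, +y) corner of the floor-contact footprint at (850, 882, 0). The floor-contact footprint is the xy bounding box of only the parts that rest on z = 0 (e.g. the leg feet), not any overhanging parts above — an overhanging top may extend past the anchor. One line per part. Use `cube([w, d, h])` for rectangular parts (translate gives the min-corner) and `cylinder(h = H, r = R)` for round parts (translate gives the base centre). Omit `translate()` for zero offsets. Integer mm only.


translate([604, 636, 0]) cylinder(h = 2451, r = 246);


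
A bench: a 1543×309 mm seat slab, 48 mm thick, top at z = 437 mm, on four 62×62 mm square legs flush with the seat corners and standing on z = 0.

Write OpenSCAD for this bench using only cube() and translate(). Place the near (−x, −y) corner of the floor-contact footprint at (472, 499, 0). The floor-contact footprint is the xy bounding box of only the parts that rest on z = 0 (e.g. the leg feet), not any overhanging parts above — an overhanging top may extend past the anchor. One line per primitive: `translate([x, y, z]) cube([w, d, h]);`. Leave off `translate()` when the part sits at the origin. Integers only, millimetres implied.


translate([472, 499, 389]) cube([1543, 309, 48]);
translate([472, 499, 0]) cube([62, 62, 389]);
translate([472, 746, 0]) cube([62, 62, 389]);
translate([1953, 499, 0]) cube([62, 62, 389]);
translate([1953, 746, 0]) cube([62, 62, 389]);


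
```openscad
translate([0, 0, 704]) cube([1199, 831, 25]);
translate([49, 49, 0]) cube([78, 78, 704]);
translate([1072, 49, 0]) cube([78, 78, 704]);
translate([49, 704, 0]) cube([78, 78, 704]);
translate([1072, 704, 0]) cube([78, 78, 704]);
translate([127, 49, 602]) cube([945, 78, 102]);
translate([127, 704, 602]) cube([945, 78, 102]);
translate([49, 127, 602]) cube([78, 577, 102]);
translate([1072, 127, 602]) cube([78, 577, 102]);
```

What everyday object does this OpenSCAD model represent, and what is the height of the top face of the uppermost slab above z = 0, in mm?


A table. The table height is 729 mm.

A 1199×831×25 slab sits at z = 704 on four 78 mm square posts — a table. The top surface is at 704 + 25 = 729 mm.


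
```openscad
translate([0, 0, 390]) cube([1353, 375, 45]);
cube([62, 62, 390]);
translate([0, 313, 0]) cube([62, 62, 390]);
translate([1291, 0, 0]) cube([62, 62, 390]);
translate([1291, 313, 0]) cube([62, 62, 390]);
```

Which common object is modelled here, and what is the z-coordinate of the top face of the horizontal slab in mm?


A bench. The seat-top height is 435 mm.

A long slab on four corner posts — a bench. The slab sits at z = 390 with thickness 45, so the top is 390 + 45 = 435 mm.


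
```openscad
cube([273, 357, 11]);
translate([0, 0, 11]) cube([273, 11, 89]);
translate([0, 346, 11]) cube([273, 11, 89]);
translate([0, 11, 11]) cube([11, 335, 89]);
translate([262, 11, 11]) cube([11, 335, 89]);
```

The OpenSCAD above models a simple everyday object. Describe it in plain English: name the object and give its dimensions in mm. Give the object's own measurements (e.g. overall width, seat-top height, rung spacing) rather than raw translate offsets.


An open-topped rectangular box: outside dimensions 273×357×100 mm, with a uniform wall and base thickness of 11 mm. The base is a full 273×357 slab on the floor; four walls sit on top of the base. The front and back walls (the −y and +y sides) span the full width; the two side walls fit between them.


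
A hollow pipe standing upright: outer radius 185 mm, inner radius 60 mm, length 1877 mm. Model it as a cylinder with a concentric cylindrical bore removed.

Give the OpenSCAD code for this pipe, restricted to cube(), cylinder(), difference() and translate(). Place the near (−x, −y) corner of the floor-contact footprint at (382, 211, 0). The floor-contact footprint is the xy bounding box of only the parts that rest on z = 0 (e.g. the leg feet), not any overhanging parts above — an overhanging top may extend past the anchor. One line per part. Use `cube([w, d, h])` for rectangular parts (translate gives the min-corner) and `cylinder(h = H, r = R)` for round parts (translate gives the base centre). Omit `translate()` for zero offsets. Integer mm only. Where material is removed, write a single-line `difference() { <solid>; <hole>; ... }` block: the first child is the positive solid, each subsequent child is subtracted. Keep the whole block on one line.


difference() { translate([567, 396, 0]) cylinder(h = 1877, r = 185); translate([567, 396, 0]) cylinder(h = 1877, r = 60); }


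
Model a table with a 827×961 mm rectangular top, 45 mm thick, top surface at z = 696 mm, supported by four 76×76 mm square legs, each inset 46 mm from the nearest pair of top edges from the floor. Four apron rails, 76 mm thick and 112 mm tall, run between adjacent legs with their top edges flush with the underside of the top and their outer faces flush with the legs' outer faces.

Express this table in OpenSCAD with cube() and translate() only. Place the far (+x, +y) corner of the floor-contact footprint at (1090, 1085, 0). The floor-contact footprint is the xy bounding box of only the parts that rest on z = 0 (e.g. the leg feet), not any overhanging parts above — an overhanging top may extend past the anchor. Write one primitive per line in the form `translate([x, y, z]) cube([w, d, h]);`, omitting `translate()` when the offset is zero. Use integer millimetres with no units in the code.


translate([309, 170, 651]) cube([827, 961, 45]);
translate([355, 216, 0]) cube([76, 76, 651]);
translate([1014, 216, 0]) cube([76, 76, 651]);
translate([355, 1009, 0]) cube([76, 76, 651]);
translate([1014, 1009, 0]) cube([76, 76, 651]);
translate([431, 216, 539]) cube([583, 76, 112]);
translate([431, 1009, 539]) cube([583, 76, 112]);
translate([355, 292, 539]) cube([76, 717, 112]);
translate([1014, 292, 539]) cube([76, 717, 112]);


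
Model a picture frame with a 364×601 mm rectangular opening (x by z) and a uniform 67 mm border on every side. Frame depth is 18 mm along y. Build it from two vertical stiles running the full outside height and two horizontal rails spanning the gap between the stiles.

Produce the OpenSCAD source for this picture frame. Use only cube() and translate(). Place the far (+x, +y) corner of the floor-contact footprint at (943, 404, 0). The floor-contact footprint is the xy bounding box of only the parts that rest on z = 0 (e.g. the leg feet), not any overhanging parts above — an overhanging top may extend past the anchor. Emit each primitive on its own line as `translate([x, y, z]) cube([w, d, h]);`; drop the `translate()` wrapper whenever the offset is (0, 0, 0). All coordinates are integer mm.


translate([445, 386, 0]) cube([67, 18, 735]);
translate([876, 386, 0]) cube([67, 18, 735]);
translate([512, 386, 0]) cube([364, 18, 67]);
translate([512, 386, 668]) cube([364, 18, 67]);


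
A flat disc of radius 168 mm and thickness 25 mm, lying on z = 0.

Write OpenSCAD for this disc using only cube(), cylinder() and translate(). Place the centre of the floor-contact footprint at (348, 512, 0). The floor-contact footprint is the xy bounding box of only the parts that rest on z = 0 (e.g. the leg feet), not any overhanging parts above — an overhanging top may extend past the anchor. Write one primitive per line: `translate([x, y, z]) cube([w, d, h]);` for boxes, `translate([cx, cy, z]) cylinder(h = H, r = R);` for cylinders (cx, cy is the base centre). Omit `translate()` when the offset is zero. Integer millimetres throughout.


translate([348, 512, 0]) cylinder(h = 25, r = 168);


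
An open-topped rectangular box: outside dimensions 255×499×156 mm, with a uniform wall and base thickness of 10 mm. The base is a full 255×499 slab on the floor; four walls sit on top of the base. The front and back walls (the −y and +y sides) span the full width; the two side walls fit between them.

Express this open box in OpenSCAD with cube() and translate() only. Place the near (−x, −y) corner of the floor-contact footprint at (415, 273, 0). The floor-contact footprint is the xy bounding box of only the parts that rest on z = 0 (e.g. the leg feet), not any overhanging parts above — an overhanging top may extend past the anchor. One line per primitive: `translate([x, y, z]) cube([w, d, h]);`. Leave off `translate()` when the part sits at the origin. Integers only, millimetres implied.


translate([415, 273, 0]) cube([255, 499, 10]);
translate([415, 273, 10]) cube([255, 10, 146]);
translate([415, 762, 10]) cube([255, 10, 146]);
translate([415, 283, 10]) cube([10, 479, 146]);
translate([660, 283, 10]) cube([10, 479, 146]);


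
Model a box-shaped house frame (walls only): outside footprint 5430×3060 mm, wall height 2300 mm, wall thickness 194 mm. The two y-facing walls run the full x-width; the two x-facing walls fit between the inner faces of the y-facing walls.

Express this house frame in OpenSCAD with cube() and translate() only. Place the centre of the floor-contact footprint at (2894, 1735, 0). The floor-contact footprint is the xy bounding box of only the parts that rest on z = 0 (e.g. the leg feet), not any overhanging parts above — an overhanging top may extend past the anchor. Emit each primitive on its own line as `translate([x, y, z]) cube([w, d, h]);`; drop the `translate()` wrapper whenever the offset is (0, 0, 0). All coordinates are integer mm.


translate([179, 205, 0]) cube([5430, 194, 2300]);
translate([179, 3071, 0]) cube([5430, 194, 2300]);
translate([179, 399, 0]) cube([194, 2672, 2300]);
translate([5415, 399, 0]) cube([194, 2672, 2300]);


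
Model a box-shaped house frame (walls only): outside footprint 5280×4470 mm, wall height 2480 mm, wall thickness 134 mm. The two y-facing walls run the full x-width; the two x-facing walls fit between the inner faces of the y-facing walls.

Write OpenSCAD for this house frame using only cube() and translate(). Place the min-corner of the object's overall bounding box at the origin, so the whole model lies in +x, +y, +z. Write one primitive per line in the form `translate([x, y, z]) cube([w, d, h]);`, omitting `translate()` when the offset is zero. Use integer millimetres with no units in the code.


cube([5280, 134, 2480]);
translate([0, 4336, 0]) cube([5280, 134, 2480]);
translate([0, 134, 0]) cube([134, 4202, 2480]);
translate([5146, 134, 0]) cube([134, 4202, 2480]);


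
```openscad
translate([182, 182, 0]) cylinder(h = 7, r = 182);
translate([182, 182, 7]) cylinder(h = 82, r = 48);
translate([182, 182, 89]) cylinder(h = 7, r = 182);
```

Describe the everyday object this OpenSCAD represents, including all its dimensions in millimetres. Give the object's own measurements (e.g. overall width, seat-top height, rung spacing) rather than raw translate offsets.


A spool: two coaxial disc flanges of radius 182 mm and thickness 7 mm, joined by a core cylinder of radius 48 mm and height 82 mm. The lower flange rests on z = 0 and the three cylinders share a vertical axis.


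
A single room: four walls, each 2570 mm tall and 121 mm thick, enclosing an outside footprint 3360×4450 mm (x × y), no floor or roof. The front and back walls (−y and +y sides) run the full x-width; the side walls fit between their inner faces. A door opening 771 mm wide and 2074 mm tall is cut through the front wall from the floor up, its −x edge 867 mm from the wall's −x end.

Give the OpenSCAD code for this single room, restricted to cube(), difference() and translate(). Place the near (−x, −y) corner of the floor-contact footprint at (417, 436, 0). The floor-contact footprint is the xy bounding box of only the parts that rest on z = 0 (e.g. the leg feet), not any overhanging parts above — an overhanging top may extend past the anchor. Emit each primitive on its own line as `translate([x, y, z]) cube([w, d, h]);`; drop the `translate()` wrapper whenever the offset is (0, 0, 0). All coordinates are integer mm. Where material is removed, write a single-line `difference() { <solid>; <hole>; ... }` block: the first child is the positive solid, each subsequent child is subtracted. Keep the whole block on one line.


difference() { translate([417, 436, 0]) cube([3360, 121, 2570]); translate([1284, 436, 0]) cube([771, 121, 2074]); }
translate([417, 4765, 0]) cube([3360, 121, 2570]);
translate([417, 557, 0]) cube([121, 4208, 2570]);
translate([3656, 557, 0]) cube([121, 4208, 2570]);
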